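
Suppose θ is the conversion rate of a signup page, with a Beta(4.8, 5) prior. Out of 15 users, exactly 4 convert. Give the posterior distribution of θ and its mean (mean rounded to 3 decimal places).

The binomial likelihood is conjugate to the Beta prior: with 4 successes and 11 failures, the posterior is Beta(4.8+4, 5+11) = Beta(8.8, 16).
Posterior mean = α/(α+β) = 8.8/24.8 = 0.355.

Posterior: Beta(8.8, 16); mean ≈ 0.355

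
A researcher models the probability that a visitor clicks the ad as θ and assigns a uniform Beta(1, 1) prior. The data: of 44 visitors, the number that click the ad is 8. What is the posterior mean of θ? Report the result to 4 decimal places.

Posterior mean ≈ 0.1957

The binomial likelihood is conjugate to the Beta prior: with 8 successes and 36 failures, the posterior is Beta(1+8, 1+36) = Beta(9, 37).
E[θ | data] = 9/(9+37) = 0.1957.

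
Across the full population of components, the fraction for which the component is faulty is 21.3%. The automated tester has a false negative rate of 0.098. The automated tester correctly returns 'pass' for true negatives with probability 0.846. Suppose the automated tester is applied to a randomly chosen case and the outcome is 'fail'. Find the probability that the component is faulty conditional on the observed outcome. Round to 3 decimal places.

P(H | E) ≈ 0.613

Let H be the event that the component is faulty. P(H) = 0.213, so P(¬H) = 0.787. With E the 'fail' result, P(E|H) = 0.902 and P(E|¬H) = 0.154.
P(E) = 0.902·0.213 + 0.154·0.787 = 0.19213 + 0.12120 = 0.31332.
By Bayes' theorem, P(H|E) = 0.19213 / 0.31332 = 0.613.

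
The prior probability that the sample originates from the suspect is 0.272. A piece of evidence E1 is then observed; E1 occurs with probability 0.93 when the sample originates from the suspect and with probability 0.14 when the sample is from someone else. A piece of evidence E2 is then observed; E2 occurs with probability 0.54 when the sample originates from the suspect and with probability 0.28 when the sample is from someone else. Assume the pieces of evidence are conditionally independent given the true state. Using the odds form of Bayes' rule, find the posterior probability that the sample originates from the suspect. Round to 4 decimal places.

Prior odds = 0.272/(1−0.272) = 0.37363. In log-odds, ln(0.37363) = -0.98450.
Add log likelihood ratios: ln(6.6429) + ln(1.9286) = 2.5503.
Posterior log-odds = 1.5658, so posterior odds = exp(1.5658) = 4.7866. Converting, P(H|E) = 4.7866/5.7866 = 0.8272.

Posterior probability ≈ 0.8272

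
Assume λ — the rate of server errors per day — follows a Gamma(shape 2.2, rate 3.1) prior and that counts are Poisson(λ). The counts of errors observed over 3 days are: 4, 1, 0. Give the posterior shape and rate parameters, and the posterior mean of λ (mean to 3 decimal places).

Total count ∑xᵢ = 5 over n = 3 days.
Gamma is conjugate to the Poisson likelihood: posterior is Gamma(shape = 2.2+5 = 7.2, rate = 3.1+3 = 6.1).
E[λ | data] = 7.2/6.1 = 1.180.

Posterior: Gamma(shape=7.2, rate=6.1); mean ≈ 1.180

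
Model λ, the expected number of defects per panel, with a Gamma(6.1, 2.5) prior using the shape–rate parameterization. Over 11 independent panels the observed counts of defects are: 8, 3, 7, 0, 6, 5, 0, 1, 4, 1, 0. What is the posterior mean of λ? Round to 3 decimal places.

Posterior mean ≈ 3.044

The Poisson likelihood adds the total count to the shape and the number of exposure periods to the rate. Here ∑xᵢ = 35 and n = 11, so shape 6.1→41.1 and rate 2.5→13.5.
E[λ | data] = 41.1/13.5 = 3.044.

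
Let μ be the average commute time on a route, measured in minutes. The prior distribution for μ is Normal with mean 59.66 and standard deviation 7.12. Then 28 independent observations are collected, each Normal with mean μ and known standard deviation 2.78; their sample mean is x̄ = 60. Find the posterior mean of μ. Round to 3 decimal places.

With known σ, the Normal prior is conjugate. Weight on the data is w = (n/σ²)/(n/σ² + 1/τ₀²) = 3.62300/(3.62300+0.0197260) = 0.99458.
Posterior mean = w·x̄ + (1−w)·μ₀ = 0.99458·60 + 0.0054152·59.66 = 59.998.

Posterior mean ≈ 59.998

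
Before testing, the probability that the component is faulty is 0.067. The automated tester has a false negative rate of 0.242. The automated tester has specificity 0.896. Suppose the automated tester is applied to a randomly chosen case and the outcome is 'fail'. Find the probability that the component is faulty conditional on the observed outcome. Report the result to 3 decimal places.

P(H | E) ≈ 0.344

Let H be the event that the component is faulty. P(H) = 0.067, so P(¬H) = 0.933. With E the 'fail' result, P(E|H) = 0.758 and P(E|¬H) = 0.104.
P(E) = 0.758·0.067 + 0.104·0.933 = 0.050786 + 0.097032 = 0.14782.
By Bayes' theorem, P(H|E) = 0.050786 / 0.14782 = 0.344.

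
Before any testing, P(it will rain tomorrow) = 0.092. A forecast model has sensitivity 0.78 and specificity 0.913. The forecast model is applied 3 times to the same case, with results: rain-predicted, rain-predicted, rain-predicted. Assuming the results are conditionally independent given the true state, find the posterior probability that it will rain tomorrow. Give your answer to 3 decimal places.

Posterior P(H) ≈ 0.986

Let H be the event that it will rain tomorrow; start with P(H) = 0.092. P('rain-predicted'|H) = 0.78, P('rain-predicted'|¬H) = 0.087.
Update on result 1 ('rain-predicted'): P(H) ← 0.78·0.0920 / (0.78·0.0920 + 0.087·0.9080) = 0.071760/0.15076 = 0.4760.
Update on result 2 ('rain-predicted'): P(H) ← 0.78·0.4760 / (0.78·0.4760 + 0.087·0.5240) = 0.37128/0.41687 = 0.8906.
Update on result 3 ('rain-predicted'): P(H) ← 0.78·0.8906 / (0.78·0.8906 + 0.087·0.1094) = 0.69470/0.70421 = 0.9865.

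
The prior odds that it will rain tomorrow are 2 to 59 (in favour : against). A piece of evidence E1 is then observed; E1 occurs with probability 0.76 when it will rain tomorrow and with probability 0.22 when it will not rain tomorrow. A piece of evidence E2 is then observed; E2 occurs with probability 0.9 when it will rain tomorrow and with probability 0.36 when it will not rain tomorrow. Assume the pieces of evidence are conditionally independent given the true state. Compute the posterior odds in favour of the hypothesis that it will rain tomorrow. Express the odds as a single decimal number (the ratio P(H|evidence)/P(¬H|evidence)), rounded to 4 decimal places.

Posterior odds ≈ 0.2928

Prior odds = 2/59 = 0.033898. In log-odds, ln(0.033898) = -3.3844.
Add log likelihood ratios: ln(3.4545) + ln(2.5000) = 2.1560.
Posterior log-odds = -1.2284, so posterior odds = exp(-1.2284) = 0.29276.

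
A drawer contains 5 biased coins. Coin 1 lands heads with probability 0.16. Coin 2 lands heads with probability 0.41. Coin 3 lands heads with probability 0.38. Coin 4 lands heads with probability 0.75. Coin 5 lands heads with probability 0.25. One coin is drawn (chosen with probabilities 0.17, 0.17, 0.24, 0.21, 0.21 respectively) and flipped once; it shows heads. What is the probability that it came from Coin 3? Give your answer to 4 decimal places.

Posterior probability ≈ 0.2291

Tabulate prior·likelihood by source: [1] prior 0.17, lik 0.16, product 0.02720; [2] prior 0.17, lik 0.41, product 0.06970; [3] prior 0.24, lik 0.38, product 0.09120; [4] prior 0.21, lik 0.75, product 0.1575; [5] prior 0.21, lik 0.25, product 0.05250.
Normalizing constant = 0.39810; the posterior for Coin 3 is its product over the sum, 0.09120/0.39810 = 0.2291.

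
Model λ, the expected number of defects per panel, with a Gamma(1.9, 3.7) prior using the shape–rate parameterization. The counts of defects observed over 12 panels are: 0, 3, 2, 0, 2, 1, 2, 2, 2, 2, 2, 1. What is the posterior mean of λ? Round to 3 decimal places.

Total count ∑xᵢ = 19 over n = 12 panels.
Gamma is conjugate to the Poisson likelihood: posterior is Gamma(shape = 1.9+19 = 20.9, rate = 3.7+12 = 15.7).
E[λ | data] = 20.9/15.7 = 1.331.

Posterior mean ≈ 1.331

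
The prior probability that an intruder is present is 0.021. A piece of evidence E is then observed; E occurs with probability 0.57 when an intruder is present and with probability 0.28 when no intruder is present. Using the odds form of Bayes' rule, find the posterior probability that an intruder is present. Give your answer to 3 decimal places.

Posterior probability ≈ 0.042

Prior odds = 0.021/(1−0.021) = 0.021450. In log-odds, ln(0.021450) = -3.8420.
Add log likelihood ratio: ln(2.0357) = 0.71085.
Posterior log-odds = -3.1312, so posterior odds = exp(-3.1312) = 0.043667. Converting, P(H|E) = 0.043667/1.0437 = 0.042.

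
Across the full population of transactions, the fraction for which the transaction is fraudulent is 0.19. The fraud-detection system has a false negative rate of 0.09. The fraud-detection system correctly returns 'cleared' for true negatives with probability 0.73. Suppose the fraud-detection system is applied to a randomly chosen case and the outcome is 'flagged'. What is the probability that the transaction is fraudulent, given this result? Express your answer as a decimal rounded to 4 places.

Let H be the event that the transaction is fraudulent. P(H) = 0.19, so P(¬H) = 0.81. With E the 'flagged' result, P(E|H) = 0.91 and P(E|¬H) = 0.27.
P(E) = 0.91·0.19 + 0.27·0.81 = 0.17290 + 0.21870 = 0.39160.
By Bayes' theorem, P(H|E) = 0.17290 / 0.39160 = 0.4415.

P(H | E) ≈ 0.4415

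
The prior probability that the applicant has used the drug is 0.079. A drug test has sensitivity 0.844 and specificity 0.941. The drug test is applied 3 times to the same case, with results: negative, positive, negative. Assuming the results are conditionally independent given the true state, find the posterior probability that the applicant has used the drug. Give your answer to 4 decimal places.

Let H be the event that the applicant has used the drug; start with P(H) = 0.079. P('positive'|H) = 0.844, P('positive'|¬H) = 0.059.
Update on result 1 ('negative'): P(H) ← 0.156·0.0790 / (0.156·0.0790 + 0.941·0.9210) = 0.012324/0.87899 = 0.0140.
Update on result 2 ('positive'): P(H) ← 0.844·0.0140 / (0.844·0.0140 + 0.059·0.9860) = 0.011833/0.070006 = 0.1690.
Update on result 3 ('negative'): P(H) ← 0.156·0.1690 / (0.156·0.1690 + 0.941·0.8310) = 0.026369/0.80831 = 0.0326.

Posterior P(H) ≈ 0.0326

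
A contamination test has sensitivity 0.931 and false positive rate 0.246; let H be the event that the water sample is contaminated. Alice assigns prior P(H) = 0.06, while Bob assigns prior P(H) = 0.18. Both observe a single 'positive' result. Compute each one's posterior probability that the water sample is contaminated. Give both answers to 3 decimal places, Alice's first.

The likelihood ratio for a 'positive' result is 0.931/0.246 = 3.7846.
Alice: prior odds 0.06/0.94 = 0.063830; posterior odds 0.24157; posterior probability 0.195.
Bob: prior odds 0.18/0.82 = 0.21951; posterior odds 0.83076; posterior probability 0.454.

Alice: 0.195; Bob: 0.454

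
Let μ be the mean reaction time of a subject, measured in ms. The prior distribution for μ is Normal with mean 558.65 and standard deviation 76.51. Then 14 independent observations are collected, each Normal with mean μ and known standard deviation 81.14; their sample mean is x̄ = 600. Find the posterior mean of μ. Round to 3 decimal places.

With known σ, the Normal prior is conjugate. Weight on the data is w = (n/σ²)/(n/σ² + 1/τ₀²) = 0.00212646/(0.00212646+0.00017083) = 0.92564.
Posterior mean = w·x̄ + (1−w)·μ₀ = 0.92564·600 + 0.074361·558.65 = 596.925.

Posterior mean ≈ 596.925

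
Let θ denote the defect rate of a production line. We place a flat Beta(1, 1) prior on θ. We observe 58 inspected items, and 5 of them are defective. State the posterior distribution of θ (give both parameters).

Posterior: Beta(6, 54)

The binomial likelihood is conjugate to the Beta prior: with 5 successes and 53 failures, the posterior is Beta(1+5, 1+53) = Beta(6, 54).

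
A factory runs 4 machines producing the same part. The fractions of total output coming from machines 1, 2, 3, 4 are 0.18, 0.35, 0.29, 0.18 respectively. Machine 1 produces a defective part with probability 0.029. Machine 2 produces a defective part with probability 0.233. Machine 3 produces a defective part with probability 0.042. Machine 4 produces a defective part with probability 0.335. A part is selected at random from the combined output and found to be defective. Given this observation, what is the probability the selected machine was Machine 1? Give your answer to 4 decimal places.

Tabulate prior·likelihood by source: [1] prior 0.18, lik 0.029, product 0.005220; [2] prior 0.35, lik 0.233, product 0.08155; [3] prior 0.29, lik 0.042, product 0.01218; [4] prior 0.18, lik 0.335, product 0.06030.
Normalizing constant = 0.15925; the posterior for Machine 1 is its product over the sum, 0.005220/0.15925 = 0.0328.

Posterior probability ≈ 0.0328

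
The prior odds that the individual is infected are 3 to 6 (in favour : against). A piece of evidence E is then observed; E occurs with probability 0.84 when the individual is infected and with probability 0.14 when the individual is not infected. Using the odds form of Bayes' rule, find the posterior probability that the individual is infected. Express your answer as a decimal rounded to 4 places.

Posterior probability ≈ 0.7500

Prior odds = 3/6 = 0.50000. In log-odds, ln(0.50000) = -0.69315.
Add log likelihood ratio: ln(6.0000) = 1.7918.
Posterior log-odds = 1.0986, so posterior odds = exp(1.0986) = 3.0000. Converting, P(H|E) = 3.0000/4.0000 = 0.7500.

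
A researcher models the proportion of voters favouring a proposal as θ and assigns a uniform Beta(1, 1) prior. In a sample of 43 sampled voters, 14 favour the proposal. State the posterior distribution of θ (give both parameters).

The binomial likelihood is conjugate to the Beta prior: with 14 successes and 29 failures, the posterior is Beta(1+14, 1+29) = Beta(15, 30).

Posterior: Beta(15, 30)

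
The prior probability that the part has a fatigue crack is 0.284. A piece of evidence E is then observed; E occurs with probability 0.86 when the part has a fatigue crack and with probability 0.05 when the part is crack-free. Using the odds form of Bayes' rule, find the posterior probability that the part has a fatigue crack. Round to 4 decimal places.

Posterior probability ≈ 0.8722

Prior odds = 0.284/(1−0.284) = 0.39665. In log-odds, ln(0.39665) = -0.92471.
Add log likelihood ratio: ln(17.200) = 2.8449.
Posterior log-odds = 1.9202, so posterior odds = exp(1.9202) = 6.8223. Converting, P(H|E) = 6.8223/7.8223 = 0.8722.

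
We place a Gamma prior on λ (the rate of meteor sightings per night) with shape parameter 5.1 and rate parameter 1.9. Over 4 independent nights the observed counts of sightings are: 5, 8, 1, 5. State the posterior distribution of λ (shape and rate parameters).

Posterior: Gamma(shape=24.1, rate=5.9)

Total count ∑xᵢ = 19 over n = 4 nights.
Gamma is conjugate to the Poisson likelihood: posterior is Gamma(shape = 5.1+19 = 24.1, rate = 1.9+4 = 5.9).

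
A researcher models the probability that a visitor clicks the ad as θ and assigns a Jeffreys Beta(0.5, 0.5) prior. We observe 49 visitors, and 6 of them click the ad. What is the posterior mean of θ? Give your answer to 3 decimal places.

The binomial likelihood is conjugate to the Beta prior: with 6 successes and 43 failures, the posterior is Beta(0.5+6, 0.5+43) = Beta(6.5, 43.5).
E[θ | data] = 6.5/(6.5+43.5) = 0.130.

Posterior mean ≈ 0.130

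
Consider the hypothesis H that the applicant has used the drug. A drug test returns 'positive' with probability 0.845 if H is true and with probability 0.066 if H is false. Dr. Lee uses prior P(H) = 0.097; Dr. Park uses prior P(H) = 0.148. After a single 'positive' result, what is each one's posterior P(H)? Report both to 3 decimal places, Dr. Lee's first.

Dr. Lee: 0.579; Dr. Park: 0.690

The likelihood ratio for a 'positive' result is 0.845/0.066 = 12.803.
Dr. Lee: prior odds 0.097/0.903 = 0.10742; posterior odds 1.3753; posterior probability 0.579.
Dr. Park: prior odds 0.148/0.852 = 0.17371; posterior odds 2.2240; posterior probability 0.690.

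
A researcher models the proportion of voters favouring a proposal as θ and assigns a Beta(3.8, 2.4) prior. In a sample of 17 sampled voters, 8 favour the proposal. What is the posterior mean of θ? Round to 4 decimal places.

Observing 8 successes and 9 failures updates Beta(3.8, 2.4) by adding the success and failure counts to the two shape parameters: α = 3.8+8 = 11.8, β = 2.4+9 = 11.4.
E[θ | data] = 11.8/(11.8+11.4) = 0.5086.

Posterior mean ≈ 0.5086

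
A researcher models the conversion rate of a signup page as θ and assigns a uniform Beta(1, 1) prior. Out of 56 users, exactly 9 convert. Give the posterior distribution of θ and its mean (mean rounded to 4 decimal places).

The binomial likelihood is conjugate to the Beta prior: with 9 successes and 47 failures, the posterior is Beta(1+9, 1+47) = Beta(10, 48).
E[θ | data] = 10/(10+48) = 0.1724.

Posterior: Beta(10, 48); mean ≈ 0.1724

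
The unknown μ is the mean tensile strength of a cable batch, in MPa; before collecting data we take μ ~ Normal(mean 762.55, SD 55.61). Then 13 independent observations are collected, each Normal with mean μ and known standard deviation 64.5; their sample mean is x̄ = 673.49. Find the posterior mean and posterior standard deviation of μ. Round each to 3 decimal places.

Prior precision 1/τ₀² = 1/55.61² = 0.00032337; data precision n/σ² = 13/64.5² = 0.00312481.
Posterior precision = 0.00032337 + 0.00312481 = 0.00344818, giving posterior SD = 1/√0.00344818 = 17.030.
Posterior mean = (0.00032337·762.55 + 0.00312481·673.49) / 0.00344818 = 681.842.

Posterior mean ≈ 681.842; posterior SD ≈ 17.030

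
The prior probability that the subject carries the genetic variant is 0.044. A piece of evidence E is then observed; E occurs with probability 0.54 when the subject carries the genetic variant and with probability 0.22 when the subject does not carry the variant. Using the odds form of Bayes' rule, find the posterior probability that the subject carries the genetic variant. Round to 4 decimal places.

Prior odds = 0.044/(1−0.044) = 0.046025. In log-odds, ln(0.046025) = -3.0786.
Add log likelihood ratio: ln(2.4545) = 0.89794.
Posterior log-odds = -2.1806, so posterior odds = exp(-2.1806) = 0.11297. Converting, P(H|E) = 0.11297/1.1130 = 0.1015.

Posterior probability ≈ 0.1015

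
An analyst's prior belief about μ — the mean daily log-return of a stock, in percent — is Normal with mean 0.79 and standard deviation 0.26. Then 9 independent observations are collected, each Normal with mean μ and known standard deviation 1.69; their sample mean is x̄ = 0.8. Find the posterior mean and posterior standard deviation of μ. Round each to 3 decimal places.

Posterior mean ≈ 0.792; posterior SD ≈ 0.236

Prior precision 1/τ₀² = 1/0.26² = 14.7929; data precision n/σ² = 9/1.69² = 3.15115.
Posterior precision = 14.7929 + 3.15115 = 17.9440, giving posterior SD = 1/√17.9440 = 0.236.
Posterior mean = (14.7929·0.79 + 3.15115·0.8) / 17.9440 = 0.792.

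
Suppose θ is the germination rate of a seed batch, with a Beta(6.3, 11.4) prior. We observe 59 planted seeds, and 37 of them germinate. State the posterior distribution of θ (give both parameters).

Posterior: Beta(43.3, 33.4)

The binomial likelihood is conjugate to the Beta prior: with 37 successes and 22 failures, the posterior is Beta(6.3+37, 11.4+22) = Beta(43.3, 33.4).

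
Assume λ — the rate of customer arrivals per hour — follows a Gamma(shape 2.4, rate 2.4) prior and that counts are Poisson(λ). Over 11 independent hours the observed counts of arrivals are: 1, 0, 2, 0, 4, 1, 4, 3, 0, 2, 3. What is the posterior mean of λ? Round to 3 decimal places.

Posterior mean ≈ 1.672

The Poisson likelihood adds the total count to the shape and the number of exposure periods to the rate. Here ∑xᵢ = 20 and n = 11, so shape 2.4→22.4 and rate 2.4→13.4.
Posterior mean = shape/rate = 22.4/13.4 = 1.672.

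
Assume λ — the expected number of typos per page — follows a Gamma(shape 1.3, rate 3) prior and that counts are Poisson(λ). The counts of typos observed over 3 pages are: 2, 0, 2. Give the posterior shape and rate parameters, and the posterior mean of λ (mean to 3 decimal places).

Total count ∑xᵢ = 4 over n = 3 pages.
Gamma is conjugate to the Poisson likelihood: posterior is Gamma(shape = 1.3+4 = 5.3, rate = 3+3 = 6).
Posterior mean = shape/rate = 5.3/6 = 0.883.

Posterior: Gamma(shape=5.3, rate=6); mean ≈ 0.883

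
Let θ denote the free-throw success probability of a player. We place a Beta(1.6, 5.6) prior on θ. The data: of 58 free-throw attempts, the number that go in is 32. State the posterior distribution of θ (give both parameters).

Posterior: Beta(33.6, 31.6)

The binomial likelihood is conjugate to the Beta prior: with 32 successes and 26 failures, the posterior is Beta(1.6+32, 5.6+26) = Beta(33.6, 31.6).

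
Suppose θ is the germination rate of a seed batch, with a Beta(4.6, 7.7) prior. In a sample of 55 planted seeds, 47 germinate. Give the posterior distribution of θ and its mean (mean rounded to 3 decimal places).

Posterior: Beta(51.6, 15.7); mean ≈ 0.767

The binomial likelihood is conjugate to the Beta prior: with 47 successes and 8 failures, the posterior is Beta(4.6+47, 7.7+8) = Beta(51.6, 15.7).
E[θ | data] = 51.6/(51.6+15.7) = 0.767.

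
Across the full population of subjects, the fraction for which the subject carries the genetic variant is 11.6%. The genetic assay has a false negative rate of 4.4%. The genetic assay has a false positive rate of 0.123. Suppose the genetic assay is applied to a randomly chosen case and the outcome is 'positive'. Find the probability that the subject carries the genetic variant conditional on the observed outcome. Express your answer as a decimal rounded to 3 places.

Let H be the event that the subject carries the genetic variant. P(H) = 0.116, so P(¬H) = 0.884. With E the 'positive' result, P(E|H) = 0.956 and P(E|¬H) = 0.123.
P(E) = 0.956·0.116 + 0.123·0.884 = 0.11090 + 0.10873 = 0.21963.
By Bayes' theorem, P(H|E) = 0.11090 / 0.21963 = 0.505.

P(H | E) ≈ 0.505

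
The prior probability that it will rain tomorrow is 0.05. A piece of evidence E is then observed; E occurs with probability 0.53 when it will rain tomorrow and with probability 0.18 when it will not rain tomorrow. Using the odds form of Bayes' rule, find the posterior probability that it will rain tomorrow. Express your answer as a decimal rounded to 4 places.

Prior odds = 0.05/(1−0.05) = 0.052632. In log-odds, ln(0.052632) = -2.9444.
Add log likelihood ratio: ln(2.9444) = 1.0799.
Posterior log-odds = -1.8645, so posterior odds = exp(-1.8645) = 0.15497. Converting, P(H|E) = 0.15497/1.1550 = 0.1342.

Posterior probability ≈ 0.1342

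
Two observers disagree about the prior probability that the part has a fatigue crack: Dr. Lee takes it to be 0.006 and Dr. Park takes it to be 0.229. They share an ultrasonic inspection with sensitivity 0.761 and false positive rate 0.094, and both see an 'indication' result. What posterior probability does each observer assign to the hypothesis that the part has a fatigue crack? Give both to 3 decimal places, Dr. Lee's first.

P('+'|H) = 0.761, P('+'|¬H) = 0.094.
Dr. Lee: numerator 0.761·0.006 = 0.0045660; evidence = 0.0045660+0.094·0.994 = 0.098002; posterior = 0.047.
Dr. Park: numerator 0.761·0.229 = 0.17427; evidence = 0.17427+0.094·0.771 = 0.24674; posterior = 0.706.

Dr. Lee: 0.047; Dr. Park: 0.706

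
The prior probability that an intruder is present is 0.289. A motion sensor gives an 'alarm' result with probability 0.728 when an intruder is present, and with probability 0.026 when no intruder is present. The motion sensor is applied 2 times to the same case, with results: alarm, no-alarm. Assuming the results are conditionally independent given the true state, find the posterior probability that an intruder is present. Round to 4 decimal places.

Posterior P(H) ≈ 0.7607

With H the event that an intruder is present, the joint likelihood of the observed sequence is P(data|H) = 0.728·0.272 = 0.19802 and P(data|¬H) = 0.026·0.974 = 0.025324.
Bayes: P(H|data) = 0.289·0.19802 / (0.289·0.19802 + 0.711·0.025324) = 0.057227/0.075232 = 0.7607.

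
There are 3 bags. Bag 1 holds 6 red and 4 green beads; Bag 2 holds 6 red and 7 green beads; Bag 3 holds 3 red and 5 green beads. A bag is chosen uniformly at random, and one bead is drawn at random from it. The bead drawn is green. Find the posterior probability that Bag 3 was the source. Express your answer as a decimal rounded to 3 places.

P(green|Bag 1) = 0.4; P(green|Bag 2) = 0.5385; P(green|Bag 3) = 0.625.
Prior × likelihood for each source: 0.333333·0.4=0.1333, 0.333333·0.5385=0.1795, 0.333333·0.625=0.2083. Summing gives P(green) = 0.52115.
P(Bag 3 | green) = 0.2083 / 0.52115 = 0.400.

Posterior probability ≈ 0.400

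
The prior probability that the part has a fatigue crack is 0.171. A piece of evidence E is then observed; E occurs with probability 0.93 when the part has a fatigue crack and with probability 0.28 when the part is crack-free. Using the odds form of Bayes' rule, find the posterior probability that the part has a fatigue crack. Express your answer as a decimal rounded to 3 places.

Posterior probability ≈ 0.407

Prior odds = 0.171/(1−0.171) = 0.20627. In log-odds, ln(0.20627) = -1.5786.
Add log likelihood ratio: ln(3.3214) = 1.2004.
Posterior log-odds = -0.37816, so posterior odds = exp(-0.37816) = 0.68512. Converting, P(H|E) = 0.68512/1.6851 = 0.407.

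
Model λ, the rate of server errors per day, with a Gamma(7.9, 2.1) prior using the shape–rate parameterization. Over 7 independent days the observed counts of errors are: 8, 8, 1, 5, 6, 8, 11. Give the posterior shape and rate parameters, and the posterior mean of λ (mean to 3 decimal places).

Total count ∑xᵢ = 47 over n = 7 days.
Gamma is conjugate to the Poisson likelihood: posterior is Gamma(shape = 7.9+47 = 54.9, rate = 2.1+7 = 9.1).
Posterior mean = shape/rate = 54.9/9.1 = 6.033.

Posterior: Gamma(shape=54.9, rate=9.1); mean ≈ 6.033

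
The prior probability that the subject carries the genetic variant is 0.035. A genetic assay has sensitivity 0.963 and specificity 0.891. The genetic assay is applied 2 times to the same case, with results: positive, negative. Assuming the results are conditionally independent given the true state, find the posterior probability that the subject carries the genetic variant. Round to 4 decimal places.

With H the event that the subject carries the genetic variant, the joint likelihood of the observed sequence is P(data|H) = 0.963·0.037 = 0.035631 and P(data|¬H) = 0.109·0.891 = 0.097119.
Bayes: P(H|data) = 0.035·0.035631 / (0.035·0.035631 + 0.965·0.097119) = 0.0012471/0.094967 = 0.0131.

Posterior P(H) ≈ 0.0131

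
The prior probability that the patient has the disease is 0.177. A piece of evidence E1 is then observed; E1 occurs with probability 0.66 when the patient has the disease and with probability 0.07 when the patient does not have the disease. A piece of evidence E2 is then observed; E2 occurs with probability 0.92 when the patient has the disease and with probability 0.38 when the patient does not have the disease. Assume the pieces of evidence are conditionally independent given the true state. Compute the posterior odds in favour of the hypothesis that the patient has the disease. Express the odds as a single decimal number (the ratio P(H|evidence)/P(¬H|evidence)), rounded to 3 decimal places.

Prior odds = 0.177/(1−0.177) = 0.21507.
Likelihood ratio for E1 = 0.66/0.07 = 9.4286.
Likelihood ratio for E2 = 0.92/0.38 = 2.4211.
Posterior odds = prior odds × LR₁ × LR₂ = 4.9093.

Posterior odds ≈ 4.909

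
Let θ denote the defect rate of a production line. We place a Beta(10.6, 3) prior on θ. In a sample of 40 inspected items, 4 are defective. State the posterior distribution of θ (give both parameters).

Observing 4 successes and 36 failures updates Beta(10.6, 3) by adding the success and failure counts to the two shape parameters: α = 10.6+4 = 14.6, β = 3+36 = 39.

Posterior: Beta(14.6, 39)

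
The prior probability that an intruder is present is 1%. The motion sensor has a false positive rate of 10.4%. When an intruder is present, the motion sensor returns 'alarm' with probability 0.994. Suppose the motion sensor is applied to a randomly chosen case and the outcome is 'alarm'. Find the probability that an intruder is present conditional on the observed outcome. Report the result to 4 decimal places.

P(H | E) ≈ 0.0880

Write H for 'an intruder is present'. Prior odds H:¬H = 0.01/0.99 = 0.010101. For the 'alarm' outcome, the likelihood ratio is 0.994/0.104 = 9.5577.
Posterior odds = 0.010101 × 9.5577 = 0.096542, so P(H|E) = 0.096542/(1+0.096542) = 0.0880.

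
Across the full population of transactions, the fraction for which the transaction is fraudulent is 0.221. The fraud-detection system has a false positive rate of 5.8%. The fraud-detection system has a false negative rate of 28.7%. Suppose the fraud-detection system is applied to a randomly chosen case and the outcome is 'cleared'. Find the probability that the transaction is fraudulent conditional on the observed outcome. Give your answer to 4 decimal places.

P(H | E) ≈ 0.0796

Write H for 'the transaction is fraudulent'. Prior odds H:¬H = 0.221/0.779 = 0.28370. For the 'cleared' outcome, the likelihood ratio is 0.287/0.942 = 0.30467.
Posterior odds = 0.28370 × 0.30467 = 0.086434, so P(H|E) = 0.086434/(1+0.086434) = 0.0796.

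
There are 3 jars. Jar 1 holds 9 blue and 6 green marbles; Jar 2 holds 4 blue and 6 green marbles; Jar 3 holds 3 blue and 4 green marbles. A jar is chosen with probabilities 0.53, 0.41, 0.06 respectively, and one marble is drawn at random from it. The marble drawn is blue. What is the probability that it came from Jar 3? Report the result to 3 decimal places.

Posterior probability ≈ 0.051

P(blue|Jar 1) = 0.6; P(blue|Jar 2) = 0.4; P(blue|Jar 3) = 0.4286.
Prior × likelihood for each source: 0.53·0.6=0.3180, 0.41·0.4=0.1640, 0.06·0.4286=0.02571. Summing gives P(blue) = 0.50771.
P(Jar 3 | blue) = 0.02571 / 0.50771 = 0.051.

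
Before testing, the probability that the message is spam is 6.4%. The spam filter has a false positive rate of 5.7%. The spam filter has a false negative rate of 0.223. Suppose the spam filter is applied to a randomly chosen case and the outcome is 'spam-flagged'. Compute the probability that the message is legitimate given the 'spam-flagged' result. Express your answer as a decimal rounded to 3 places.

Let H be the event that the message is spam. P(H) = 0.064, so P(¬H) = 0.936. With E the 'spam-flagged' result, P(E|H) = 0.777 and P(E|¬H) = 0.057.
P(E) = 0.777·0.064 + 0.057·0.936 = 0.049728 + 0.053352 = 0.10308.
By Bayes' theorem, P(H|E) = 0.049728 / 0.10308 = 0.482. Hence P(¬H|E) = 1 − 0.482 = 0.518.

P(¬H | E) ≈ 0.518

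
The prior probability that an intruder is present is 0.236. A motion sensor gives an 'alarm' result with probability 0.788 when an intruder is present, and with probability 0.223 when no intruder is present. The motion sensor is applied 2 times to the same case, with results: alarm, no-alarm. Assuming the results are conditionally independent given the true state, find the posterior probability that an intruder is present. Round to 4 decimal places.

Let H be the event that an intruder is present; start with P(H) = 0.236. P('alarm'|H) = 0.788, P('alarm'|¬H) = 0.223.
Update on result 1 ('alarm'): P(H) ← 0.788·0.2360 / (0.788·0.2360 + 0.223·0.7640) = 0.18597/0.35634 = 0.5219.
Update on result 2 ('no-alarm'): P(H) ← 0.212·0.5219 / (0.212·0.5219 + 0.777·0.4781) = 0.11064/0.48214 = 0.2295.

Posterior P(H) ≈ 0.2295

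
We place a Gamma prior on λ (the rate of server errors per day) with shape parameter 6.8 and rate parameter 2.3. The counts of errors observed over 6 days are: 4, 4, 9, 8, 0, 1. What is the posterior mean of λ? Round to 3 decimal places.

Posterior mean ≈ 3.952

Total count ∑xᵢ = 26 over n = 6 days.
Gamma is conjugate to the Poisson likelihood: posterior is Gamma(shape = 6.8+26 = 32.8, rate = 2.3+6 = 8.3).
Posterior mean = shape/rate = 32.8/8.3 = 3.952.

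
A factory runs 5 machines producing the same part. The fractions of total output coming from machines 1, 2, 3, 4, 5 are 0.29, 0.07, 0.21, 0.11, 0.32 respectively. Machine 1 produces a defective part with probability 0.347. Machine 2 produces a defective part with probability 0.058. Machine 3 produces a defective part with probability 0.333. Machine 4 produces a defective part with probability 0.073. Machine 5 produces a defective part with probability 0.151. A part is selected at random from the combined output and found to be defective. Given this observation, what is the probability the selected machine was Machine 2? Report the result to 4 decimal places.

Posterior probability ≈ 0.0176

P(defective|M1) = 0.347; P(defective|M2) = 0.058; P(defective|M3) = 0.333; P(defective|M4) = 0.073; P(defective|M5) = 0.151.
Prior × likelihood for each source: 0.29·0.347=0.1006, 0.07·0.058=0.004060, 0.21·0.333=0.06993, 0.11·0.073=0.008030, 0.32·0.151=0.04832. Summing gives P(defective) = 0.23097.
P(Machine 2 | defective) = 0.004060 / 0.23097 = 0.0176.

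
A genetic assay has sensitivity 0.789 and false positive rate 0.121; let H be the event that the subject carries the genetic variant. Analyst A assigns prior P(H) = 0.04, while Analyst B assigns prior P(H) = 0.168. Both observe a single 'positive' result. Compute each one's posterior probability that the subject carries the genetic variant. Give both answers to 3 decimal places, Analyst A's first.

Analyst A: 0.214; Analyst B: 0.568

The likelihood ratio for a 'positive' result is 0.789/0.121 = 6.5207.
Analyst A: prior odds 0.04/0.96 = 0.041667; posterior odds 0.27169; posterior probability 0.214.
Analyst B: prior odds 0.168/0.832 = 0.20192; posterior odds 1.3167; posterior probability 0.568.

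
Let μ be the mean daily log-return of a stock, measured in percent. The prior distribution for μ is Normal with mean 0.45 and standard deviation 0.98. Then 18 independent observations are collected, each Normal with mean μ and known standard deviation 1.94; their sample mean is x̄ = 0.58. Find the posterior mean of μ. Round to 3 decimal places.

Posterior mean ≈ 0.557

With known σ, the Normal prior is conjugate. Weight on the data is w = (n/σ²)/(n/σ² + 1/τ₀²) = 4.78265/(4.78265+1.04123) = 0.82121.
Posterior mean = w·x̄ + (1−w)·μ₀ = 0.82121·0.58 + 0.17879·0.45 = 0.557.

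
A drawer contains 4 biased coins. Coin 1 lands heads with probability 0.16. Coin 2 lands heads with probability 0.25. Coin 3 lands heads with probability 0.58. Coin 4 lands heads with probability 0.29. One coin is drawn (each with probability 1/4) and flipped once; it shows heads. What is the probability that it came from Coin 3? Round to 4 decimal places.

Posterior probability ≈ 0.4531

P(heads|C1) = 0.16; P(heads|C2) = 0.25; P(heads|C3) = 0.58; P(heads|C4) = 0.29.
Prior × likelihood for each source: 0.25·0.16=0.04000, 0.25·0.25=0.06250, 0.25·0.58=0.1450, 0.25·0.29=0.07250. Summing gives P(heads) = 0.32000.
P(Coin 3 | heads) = 0.1450 / 0.32000 = 0.4531.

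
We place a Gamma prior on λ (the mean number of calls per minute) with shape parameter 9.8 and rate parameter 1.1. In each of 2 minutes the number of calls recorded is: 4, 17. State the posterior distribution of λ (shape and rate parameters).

The Poisson likelihood adds the total count to the shape and the number of exposure periods to the rate. Here ∑xᵢ = 21 and n = 2, so shape 9.8→30.8 and rate 1.1→3.1.

Posterior: Gamma(shape=30.8, rate=3.1)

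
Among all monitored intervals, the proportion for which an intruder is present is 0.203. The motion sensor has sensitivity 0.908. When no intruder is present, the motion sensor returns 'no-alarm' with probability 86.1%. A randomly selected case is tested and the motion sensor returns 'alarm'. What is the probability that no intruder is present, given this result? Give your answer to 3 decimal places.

Let H be the event that an intruder is present. P(H) = 0.203, so P(¬H) = 0.797. With E the 'alarm' result, P(E|H) = 0.908 and P(E|¬H) = 0.139.
P(E) = 0.908·0.203 + 0.139·0.797 = 0.18432 + 0.11078 = 0.29511.
By Bayes' theorem, P(H|E) = 0.18432 / 0.29511 = 0.625. Hence P(¬H|E) = 1 − 0.625 = 0.375.

P(¬H | E) ≈ 0.375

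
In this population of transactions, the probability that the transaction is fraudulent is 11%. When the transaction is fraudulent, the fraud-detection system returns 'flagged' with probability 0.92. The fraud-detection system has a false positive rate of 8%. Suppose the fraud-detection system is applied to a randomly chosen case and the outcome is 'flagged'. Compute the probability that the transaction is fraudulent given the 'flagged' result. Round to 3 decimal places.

Write H for 'the transaction is fraudulent'. Prior odds H:¬H = 0.11/0.89 = 0.12360. For the 'flagged' outcome, the likelihood ratio is 0.92/0.08 = 11.500.
Posterior odds = 0.12360 × 11.500 = 1.4213, so P(H|E) = 1.4213/(1+1.4213) = 0.587.

P(H | E) ≈ 0.587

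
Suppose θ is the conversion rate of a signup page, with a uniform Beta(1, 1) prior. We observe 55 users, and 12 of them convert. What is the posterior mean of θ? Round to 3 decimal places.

Posterior mean ≈ 0.228

The binomial likelihood is conjugate to the Beta prior: with 12 successes and 43 failures, the posterior is Beta(1+12, 1+43) = Beta(13, 44).
Posterior mean = α/(α+β) = 13/57 = 0.228.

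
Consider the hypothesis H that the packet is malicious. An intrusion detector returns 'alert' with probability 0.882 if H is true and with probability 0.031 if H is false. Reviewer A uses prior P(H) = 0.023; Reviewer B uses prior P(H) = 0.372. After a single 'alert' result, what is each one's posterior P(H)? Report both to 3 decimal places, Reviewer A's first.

Reviewer A: 0.401; Reviewer B: 0.944

The likelihood ratio for an 'alert' result is 0.882/0.031 = 28.452.
Reviewer A: prior odds 0.023/0.977 = 0.023541; posterior odds 0.66979; posterior probability 0.401.
Reviewer B: prior odds 0.372/0.628 = 0.59236; posterior odds 16.854; posterior probability 0.944.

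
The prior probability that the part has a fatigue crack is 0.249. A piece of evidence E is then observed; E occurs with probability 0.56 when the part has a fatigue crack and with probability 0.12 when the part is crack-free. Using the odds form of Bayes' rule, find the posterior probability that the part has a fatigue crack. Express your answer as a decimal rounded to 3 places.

Prior odds = 0.249/(1−0.249) = 0.33156. In log-odds, ln(0.33156) = -1.1040.
Add log likelihood ratio: ln(4.6667) = 1.5404.
Posterior log-odds = 0.43649, so posterior odds = exp(0.43649) = 1.5473. Converting, P(H|E) = 1.5473/2.5473 = 0.607.

Posterior probability ≈ 0.607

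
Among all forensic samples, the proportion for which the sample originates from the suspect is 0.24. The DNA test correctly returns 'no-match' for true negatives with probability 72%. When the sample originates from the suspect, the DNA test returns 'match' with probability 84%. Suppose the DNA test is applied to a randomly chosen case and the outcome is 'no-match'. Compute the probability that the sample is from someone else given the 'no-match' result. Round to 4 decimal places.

P(¬H | E) ≈ 0.9344

Write H for 'the sample originates from the suspect'. Prior odds H:¬H = 0.24/0.76 = 0.31579. For the 'no-match' outcome, the likelihood ratio is 0.16/0.72 = 0.22222.
Posterior odds = 0.31579 × 0.22222 = 0.070175, so P(H|E) = 0.070175/(1+0.070175) = 0.0656. Then P(¬H|E) = 1 − 0.0656 = 0.9344.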